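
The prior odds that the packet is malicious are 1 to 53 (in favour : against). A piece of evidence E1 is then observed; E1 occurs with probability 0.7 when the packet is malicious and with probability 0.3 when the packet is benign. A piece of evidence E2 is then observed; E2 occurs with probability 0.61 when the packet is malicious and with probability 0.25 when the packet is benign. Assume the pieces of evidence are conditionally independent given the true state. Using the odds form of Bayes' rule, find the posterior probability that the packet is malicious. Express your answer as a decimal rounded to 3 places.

Posterior probability ≈ 0.097

Prior odds = 1/53 = 0.018868.
Likelihood ratio for E1 = 0.7/0.3 = 2.3333.
Likelihood ratio for E2 = 0.61/0.25 = 2.4400.
Posterior odds = prior odds × LR₁ × LR₂ = 0.10742.
Posterior probability = odds/(1+odds) = 0.10742/1.1074 = 0.097.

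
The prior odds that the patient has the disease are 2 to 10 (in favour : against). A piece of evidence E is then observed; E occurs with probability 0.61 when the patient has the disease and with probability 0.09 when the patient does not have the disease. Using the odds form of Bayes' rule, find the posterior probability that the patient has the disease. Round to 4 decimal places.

Posterior probability ≈ 0.5755

Prior odds = 2/10 = 0.20000. In log-odds, ln(0.20000) = -1.6094.
Add log likelihood ratio: ln(6.7778) = 1.9136.
Posterior log-odds = 0.30421, so posterior odds = exp(0.30421) = 1.3556. Converting, P(H|E) = 1.3556/2.3556 = 0.5755.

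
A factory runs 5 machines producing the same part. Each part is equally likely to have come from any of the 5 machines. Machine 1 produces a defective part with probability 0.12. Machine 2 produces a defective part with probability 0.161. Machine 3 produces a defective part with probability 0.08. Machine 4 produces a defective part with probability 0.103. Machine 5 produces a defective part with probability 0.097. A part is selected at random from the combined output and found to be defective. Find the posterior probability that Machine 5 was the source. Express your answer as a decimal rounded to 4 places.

Posterior probability ≈ 0.1729

P(defective|M1) = 0.12; P(defective|M2) = 0.161; P(defective|M3) = 0.08; P(defective|M4) = 0.103; P(defective|M5) = 0.097.
Prior × likelihood for each source: 0.2·0.12=0.02400, 0.2·0.161=0.03220, 0.2·0.08=0.01600, 0.2·0.103=0.02060, 0.2·0.097=0.01940. Summing gives P(defective) = 0.11220.
P(Machine 5 | defective) = 0.01940 / 0.11220 = 0.1729.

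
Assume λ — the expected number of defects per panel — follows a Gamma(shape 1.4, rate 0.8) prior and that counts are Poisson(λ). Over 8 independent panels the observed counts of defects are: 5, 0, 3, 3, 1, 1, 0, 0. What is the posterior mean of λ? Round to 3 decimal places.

Posterior mean ≈ 1.636

Total count ∑xᵢ = 13 over n = 8 panels.
Gamma is conjugate to the Poisson likelihood: posterior is Gamma(shape = 1.4+13 = 14.4, rate = 0.8+8 = 8.8).
E[λ | data] = 14.4/8.8 = 1.636.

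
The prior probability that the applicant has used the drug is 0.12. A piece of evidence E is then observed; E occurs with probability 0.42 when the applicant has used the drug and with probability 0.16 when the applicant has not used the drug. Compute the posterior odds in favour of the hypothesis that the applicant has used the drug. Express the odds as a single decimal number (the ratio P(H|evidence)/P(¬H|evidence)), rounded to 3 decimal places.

Prior odds = 0.12/(1−0.12) = 0.13636.
Likelihood ratio for E = 0.42/0.16 = 2.6250.
Posterior odds = prior odds × LR = 0.35795.

Posterior odds ≈ 0.358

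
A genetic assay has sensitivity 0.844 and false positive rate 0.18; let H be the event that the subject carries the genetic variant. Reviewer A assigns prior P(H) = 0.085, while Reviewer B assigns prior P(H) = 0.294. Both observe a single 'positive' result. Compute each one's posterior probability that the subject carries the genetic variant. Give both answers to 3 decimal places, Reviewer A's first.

The likelihood ratio for a 'positive' result is 0.844/0.18 = 4.6889.
Reviewer A: prior odds 0.085/0.915 = 0.092896; posterior odds 0.43558; posterior probability 0.303.
Reviewer B: prior odds 0.294/0.706 = 0.41643; posterior odds 1.9526; posterior probability 0.661.

Reviewer A: 0.303; Reviewer B: 0.661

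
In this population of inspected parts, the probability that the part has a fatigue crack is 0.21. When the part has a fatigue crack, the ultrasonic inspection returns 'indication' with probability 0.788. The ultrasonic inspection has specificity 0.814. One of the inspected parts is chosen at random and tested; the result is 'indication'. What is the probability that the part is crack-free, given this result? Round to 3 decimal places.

Let H be the event that the part has a fatigue crack. P(H) = 0.21, so P(¬H) = 0.79. With E the 'indication' result, P(E|H) = 0.788 and P(E|¬H) = 0.186.
P(E) = 0.788·0.21 + 0.186·0.79 = 0.16548 + 0.14694 = 0.31242.
By Bayes' theorem, P(H|E) = 0.16548 / 0.31242 = 0.530. Hence P(¬H|E) = 1 − 0.530 = 0.470.

P(¬H | E) ≈ 0.470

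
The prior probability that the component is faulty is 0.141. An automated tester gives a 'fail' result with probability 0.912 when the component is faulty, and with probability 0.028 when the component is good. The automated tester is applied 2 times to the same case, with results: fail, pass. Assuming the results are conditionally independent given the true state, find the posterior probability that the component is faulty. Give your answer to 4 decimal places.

Posterior P(H) ≈ 0.3262

Let H be the event that the component is faulty; start with P(H) = 0.141. P('fail'|H) = 0.912, P('fail'|¬H) = 0.028.
Update on result 1 ('fail'): P(H) ← 0.912·0.1410 / (0.912·0.1410 + 0.028·0.8590) = 0.12859/0.15264 = 0.8424.
Update on result 2 ('pass'): P(H) ← 0.088·0.8424 / (0.088·0.8424 + 0.972·0.1576) = 0.074134/0.22729 = 0.3262.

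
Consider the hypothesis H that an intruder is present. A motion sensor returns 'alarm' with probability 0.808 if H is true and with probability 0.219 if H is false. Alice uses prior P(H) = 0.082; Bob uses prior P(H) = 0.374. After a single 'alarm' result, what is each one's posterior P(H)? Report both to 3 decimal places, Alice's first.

Alice: 0.248; Bob: 0.688

P('+'|H) = 0.808, P('+'|¬H) = 0.219.
Alice: numerator 0.808·0.082 = 0.066256; evidence = 0.066256+0.219·0.918 = 0.26730; posterior = 0.248.
Bob: numerator 0.808·0.374 = 0.30219; evidence = 0.30219+0.219·0.626 = 0.43929; posterior = 0.688.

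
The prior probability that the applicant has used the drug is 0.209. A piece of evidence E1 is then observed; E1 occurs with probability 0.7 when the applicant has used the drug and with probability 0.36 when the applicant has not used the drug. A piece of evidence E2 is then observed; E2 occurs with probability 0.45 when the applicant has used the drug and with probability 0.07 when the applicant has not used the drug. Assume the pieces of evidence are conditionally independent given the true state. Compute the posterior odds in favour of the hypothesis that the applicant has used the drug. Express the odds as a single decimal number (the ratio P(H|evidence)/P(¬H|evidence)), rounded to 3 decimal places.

Posterior odds ≈ 3.303

Prior odds = 0.209/(1−0.209) = 0.26422. In log-odds, ln(0.26422) = -1.3310.
Add log likelihood ratios: ln(1.9444) + ln(6.4286) = 2.5257.
Posterior log-odds = 1.1948, so posterior odds = exp(1.1948) = 3.3028.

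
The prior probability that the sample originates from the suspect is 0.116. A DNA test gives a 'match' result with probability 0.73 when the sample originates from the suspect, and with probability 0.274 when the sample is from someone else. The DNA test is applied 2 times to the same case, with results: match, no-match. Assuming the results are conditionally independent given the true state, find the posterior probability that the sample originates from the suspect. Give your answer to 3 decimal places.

Posterior P(H) ≈ 0.115

With H the event that the sample originates from the suspect, the joint likelihood of the observed sequence is P(data|H) = 0.73·0.27 = 0.19710 and P(data|¬H) = 0.274·0.726 = 0.19892.
Bayes: P(H|data) = 0.116·0.19710 / (0.116·0.19710 + 0.884·0.19892) = 0.022864/0.19871 = 0.1151.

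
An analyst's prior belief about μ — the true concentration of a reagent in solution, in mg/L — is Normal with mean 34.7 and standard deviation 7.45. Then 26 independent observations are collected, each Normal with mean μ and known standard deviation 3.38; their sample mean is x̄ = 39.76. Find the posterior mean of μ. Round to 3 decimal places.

Posterior mean ≈ 39.720

Prior precision 1/τ₀² = 1/7.45² = 0.0180172; data precision n/σ² = 26/3.38² = 2.27583.
Posterior precision = 0.0180172 + 2.27583 = 2.29385.
Posterior mean = (0.0180172·34.7 + 2.27583·39.76) / 2.29385 = 39.720.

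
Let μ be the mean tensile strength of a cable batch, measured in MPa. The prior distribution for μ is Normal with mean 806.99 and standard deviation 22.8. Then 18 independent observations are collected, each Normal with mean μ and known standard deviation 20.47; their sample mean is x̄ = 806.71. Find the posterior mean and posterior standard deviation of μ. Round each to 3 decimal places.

Posterior mean ≈ 806.722; posterior SD ≈ 4.720

Prior precision 1/τ₀² = 1/22.8² = 0.00192367; data precision n/σ² = 18/20.47² = 0.0429573.
Posterior precision = 0.00192367 + 0.0429573 = 0.0448810, giving posterior SD = 1/√0.0448810 = 4.720.
Posterior mean = (0.00192367·806.99 + 0.0429573·806.71) / 0.0448810 = 806.722.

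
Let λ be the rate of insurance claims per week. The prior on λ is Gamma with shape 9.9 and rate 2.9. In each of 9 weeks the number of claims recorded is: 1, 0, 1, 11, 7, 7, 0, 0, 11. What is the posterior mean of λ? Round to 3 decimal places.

Total count ∑xᵢ = 38 over n = 9 weeks.
Gamma is conjugate to the Poisson likelihood: posterior is Gamma(shape = 9.9+38 = 47.9, rate = 2.9+9 = 11.9).
E[λ | data] = 47.9/11.9 = 4.025.

Posterior mean ≈ 4.025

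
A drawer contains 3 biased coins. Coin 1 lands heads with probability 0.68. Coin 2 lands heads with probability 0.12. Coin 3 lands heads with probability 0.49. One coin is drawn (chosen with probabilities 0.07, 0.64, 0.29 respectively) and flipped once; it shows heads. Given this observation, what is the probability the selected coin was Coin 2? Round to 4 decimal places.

Posterior probability ≈ 0.2882

Tabulate prior·likelihood by source: [1] prior 0.07, lik 0.68, product 0.04760; [2] prior 0.64, lik 0.12, product 0.07680; [3] prior 0.29, lik 0.49, product 0.1421.
Normalizing constant = 0.26650; the posterior for Coin 2 is its product over the sum, 0.07680/0.26650 = 0.2882.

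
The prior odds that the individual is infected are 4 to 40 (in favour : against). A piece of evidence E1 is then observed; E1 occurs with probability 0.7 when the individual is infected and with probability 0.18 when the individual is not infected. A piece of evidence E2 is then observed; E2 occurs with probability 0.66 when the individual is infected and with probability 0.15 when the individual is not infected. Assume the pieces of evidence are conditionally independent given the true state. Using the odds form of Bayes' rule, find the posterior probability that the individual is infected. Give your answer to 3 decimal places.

Prior odds = 4/40 = 0.10000. In log-odds, ln(0.10000) = -2.3026.
Add log likelihood ratios: ln(3.8889) + ln(4.4000) = 2.8397.
Posterior log-odds = 0.53714, so posterior odds = exp(0.53714) = 1.7111. Converting, P(H|E) = 1.7111/2.7111 = 0.631.

Posterior probability ≈ 0.631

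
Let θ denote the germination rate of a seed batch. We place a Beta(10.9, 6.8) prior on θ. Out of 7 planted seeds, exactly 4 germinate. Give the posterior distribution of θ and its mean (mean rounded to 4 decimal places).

The binomial likelihood is conjugate to the Beta prior: with 4 successes and 3 failures, the posterior is Beta(10.9+4, 6.8+3) = Beta(14.9, 9.8).
Posterior mean = α/(α+β) = 14.9/24.7 = 0.6032.

Posterior: Beta(14.9, 9.8); mean ≈ 0.6032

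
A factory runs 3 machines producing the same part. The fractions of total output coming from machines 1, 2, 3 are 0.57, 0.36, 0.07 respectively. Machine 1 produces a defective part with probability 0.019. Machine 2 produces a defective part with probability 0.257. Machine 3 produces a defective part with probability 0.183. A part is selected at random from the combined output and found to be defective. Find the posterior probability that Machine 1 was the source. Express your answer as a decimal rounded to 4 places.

P(defective|M1) = 0.019; P(defective|M2) = 0.257; P(defective|M3) = 0.183.
Prior × likelihood for each source: 0.57·0.019=0.01083, 0.36·0.257=0.09252, 0.07·0.183=0.01281. Summing gives P(defective) = 0.11616.
P(Machine 1 | defective) = 0.01083 / 0.11616 = 0.0932.

Posterior probability ≈ 0.0932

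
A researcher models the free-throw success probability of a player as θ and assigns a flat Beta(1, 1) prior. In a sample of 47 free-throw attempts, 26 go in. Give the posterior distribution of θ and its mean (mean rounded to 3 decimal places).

Observing 26 successes and 21 failures updates Beta(1, 1) by adding the success and failure counts to the two shape parameters: α = 1+26 = 27, β = 1+21 = 22.
E[θ | data] = 27/(27+22) = 0.551.

Posterior: Beta(27, 22); mean ≈ 0.551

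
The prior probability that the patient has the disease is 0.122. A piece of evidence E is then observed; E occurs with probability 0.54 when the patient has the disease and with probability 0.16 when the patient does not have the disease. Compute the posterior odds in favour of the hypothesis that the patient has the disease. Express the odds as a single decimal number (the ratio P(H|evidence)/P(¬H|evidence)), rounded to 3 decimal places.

Prior odds = 0.122/(1−0.122) = 0.13895. In log-odds, ln(0.13895) = -1.9736.
Add log likelihood ratio: ln(3.3750) = 1.2164.
Posterior log-odds = -0.75723, so posterior odds = exp(-0.75723) = 0.46896.

Posterior odds ≈ 0.469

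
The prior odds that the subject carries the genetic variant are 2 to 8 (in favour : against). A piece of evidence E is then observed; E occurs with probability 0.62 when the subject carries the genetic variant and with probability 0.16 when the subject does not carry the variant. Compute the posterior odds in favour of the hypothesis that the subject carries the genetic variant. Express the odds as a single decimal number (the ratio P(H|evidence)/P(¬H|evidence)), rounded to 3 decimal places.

Prior odds = 2/8 = 0.25000.
Likelihood ratio for E = 0.62/0.16 = 3.8750.
Posterior odds = prior odds × LR = 0.96875.

Posterior odds ≈ 0.969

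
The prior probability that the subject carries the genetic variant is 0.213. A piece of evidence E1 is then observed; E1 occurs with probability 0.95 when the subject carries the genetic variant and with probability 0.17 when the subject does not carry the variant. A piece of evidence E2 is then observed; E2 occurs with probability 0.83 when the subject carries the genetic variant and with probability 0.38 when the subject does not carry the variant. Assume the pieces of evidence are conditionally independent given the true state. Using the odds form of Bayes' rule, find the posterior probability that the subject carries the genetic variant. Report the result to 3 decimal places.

Posterior probability ≈ 0.768

Prior odds = 0.213/(1−0.213) = 0.27065. In log-odds, ln(0.27065) = -1.3069.
Add log likelihood ratios: ln(5.5882) + ln(2.1842) = 2.5019.
Posterior log-odds = 1.1950, so posterior odds = exp(1.1950) = 3.3035. Converting, P(H|E) = 3.3035/4.3035 = 0.768.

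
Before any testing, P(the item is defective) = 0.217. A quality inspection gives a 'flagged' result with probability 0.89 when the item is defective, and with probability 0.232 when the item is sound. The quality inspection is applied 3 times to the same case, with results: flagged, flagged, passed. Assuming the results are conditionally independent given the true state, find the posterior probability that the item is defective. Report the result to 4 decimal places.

With H the event that the item is defective, the joint likelihood of the observed sequence is P(data|H) = 0.89·0.89·0.11 = 0.087131 and P(data|¬H) = 0.232·0.232·0.768 = 0.041337.
Bayes: P(H|data) = 0.217·0.087131 / (0.217·0.087131 + 0.783·0.041337) = 0.018907/0.051274 = 0.3688.

Posterior P(H) ≈ 0.3688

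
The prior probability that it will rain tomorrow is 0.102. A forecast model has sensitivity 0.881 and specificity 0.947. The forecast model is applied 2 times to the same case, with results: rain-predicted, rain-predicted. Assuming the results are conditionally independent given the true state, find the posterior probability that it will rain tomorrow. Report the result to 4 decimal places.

Posterior P(H) ≈ 0.9691

With H the event that it will rain tomorrow, the joint likelihood of the observed sequence is P(data|H) = 0.881·0.881 = 0.77616 and P(data|¬H) = 0.053·0.053 = 0.0028090.
Bayes: P(H|data) = 0.102·0.77616 / (0.102·0.77616 + 0.898·0.0028090) = 0.079168/0.081691 = 0.9691.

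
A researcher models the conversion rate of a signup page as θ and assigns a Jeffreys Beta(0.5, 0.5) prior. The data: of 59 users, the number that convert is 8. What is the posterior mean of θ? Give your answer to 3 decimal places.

Posterior mean ≈ 0.142

Observing 8 successes and 51 failures updates Beta(0.5, 0.5) by adding the success and failure counts to the two shape parameters: α = 0.5+8 = 8.5, β = 0.5+51 = 51.5.
E[θ | data] = 8.5/(8.5+51.5) = 0.142.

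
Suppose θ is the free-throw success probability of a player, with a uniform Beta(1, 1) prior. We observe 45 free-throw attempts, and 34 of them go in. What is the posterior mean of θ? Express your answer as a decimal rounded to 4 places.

Observing 34 successes and 11 failures updates Beta(1, 1) by adding the success and failure counts to the two shape parameters: α = 1+34 = 35, β = 1+11 = 12.
Posterior mean = α/(α+β) = 35/47 = 0.7447.

Posterior mean ≈ 0.7447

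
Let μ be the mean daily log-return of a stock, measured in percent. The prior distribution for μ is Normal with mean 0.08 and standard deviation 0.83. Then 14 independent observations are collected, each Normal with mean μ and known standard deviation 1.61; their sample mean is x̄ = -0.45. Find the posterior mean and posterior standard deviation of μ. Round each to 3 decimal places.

Posterior mean ≈ -0.338; posterior SD ≈ 0.382

With known σ, the Normal prior is conjugate. Weight on the data is w = (n/σ²)/(n/σ² + 1/τ₀²) = 5.40103/(5.40103+1.45159) = 0.78817.
Posterior mean = w·x̄ + (1−w)·μ₀ = 0.78817·-0.45 + 0.21183·0.08 = -0.338. Posterior variance = 1/(5.40103+1.45159) = 0.145930, so SD = 0.382.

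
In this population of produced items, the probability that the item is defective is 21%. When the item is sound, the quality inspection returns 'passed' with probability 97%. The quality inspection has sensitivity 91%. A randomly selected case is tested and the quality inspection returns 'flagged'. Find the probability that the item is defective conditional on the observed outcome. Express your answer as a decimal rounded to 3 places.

P(H | E) ≈ 0.890

Write H for 'the item is defective'. Prior odds H:¬H = 0.21/0.79 = 0.26582. For the 'flagged' outcome, the likelihood ratio is 0.91/0.03 = 30.333.
Posterior odds = 0.26582 × 30.333 = 8.0633, so P(H|E) = 8.0633/(1+8.0633) = 0.890.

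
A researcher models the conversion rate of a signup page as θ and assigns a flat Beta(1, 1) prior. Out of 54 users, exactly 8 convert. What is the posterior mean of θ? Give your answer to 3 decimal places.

Posterior mean ≈ 0.161

The binomial likelihood is conjugate to the Beta prior: with 8 successes and 46 failures, the posterior is Beta(1+8, 1+46) = Beta(9, 47).
Posterior mean = α/(α+β) = 9/56 = 0.161.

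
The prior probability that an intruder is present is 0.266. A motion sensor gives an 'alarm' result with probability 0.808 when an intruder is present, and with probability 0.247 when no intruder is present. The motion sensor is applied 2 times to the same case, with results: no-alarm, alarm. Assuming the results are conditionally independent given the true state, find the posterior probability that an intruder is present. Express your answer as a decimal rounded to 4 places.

Let H be the event that an intruder is present; start with P(H) = 0.266. P('alarm'|H) = 0.808, P('alarm'|¬H) = 0.247.
Update on result 1 ('no-alarm'): P(H) ← 0.192·0.2660 / (0.192·0.2660 + 0.753·0.7340) = 0.051072/0.60377 = 0.0846.
Update on result 2 ('alarm'): P(H) ← 0.808·0.0846 / (0.808·0.0846 + 0.247·0.9154) = 0.068347/0.29445 = 0.2321.

Posterior P(H) ≈ 0.2321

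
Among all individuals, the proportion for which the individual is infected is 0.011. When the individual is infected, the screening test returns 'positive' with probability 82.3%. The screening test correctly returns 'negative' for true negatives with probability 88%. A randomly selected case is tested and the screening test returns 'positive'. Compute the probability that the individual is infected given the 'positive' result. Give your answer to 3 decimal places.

P(H | E) ≈ 0.071

Write H for 'the individual is infected'. Prior odds H:¬H = 0.011/0.989 = 0.011122. For the 'positive' outcome, the likelihood ratio is 0.823/0.12 = 6.8583.
Posterior odds = 0.011122 × 6.8583 = 0.076281, so P(H|E) = 0.076281/(1+0.076281) = 0.071.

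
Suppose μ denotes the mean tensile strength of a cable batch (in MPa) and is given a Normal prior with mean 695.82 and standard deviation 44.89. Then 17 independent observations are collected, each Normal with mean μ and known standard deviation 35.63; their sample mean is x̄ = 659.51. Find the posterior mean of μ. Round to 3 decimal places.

With known σ, the Normal prior is conjugate. Weight on the data is w = (n/σ²)/(n/σ² + 1/τ₀²) = 0.0133911/(0.0133911+0.00049625) = 0.96427.
Posterior mean = w·x̄ + (1−w)·μ₀ = 0.96427·659.51 + 0.035734·695.82 = 660.807.

Posterior mean ≈ 660.807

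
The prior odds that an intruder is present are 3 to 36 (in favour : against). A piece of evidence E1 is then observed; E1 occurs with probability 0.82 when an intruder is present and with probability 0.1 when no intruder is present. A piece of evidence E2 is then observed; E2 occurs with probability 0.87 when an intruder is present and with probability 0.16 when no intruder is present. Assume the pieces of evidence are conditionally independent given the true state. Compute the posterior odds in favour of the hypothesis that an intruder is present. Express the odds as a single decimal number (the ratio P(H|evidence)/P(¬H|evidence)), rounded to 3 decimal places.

Prior odds = 3/36 = 0.083333. In log-odds, ln(0.083333) = -2.4849.
Add log likelihood ratios: ln(8.2000) + ln(5.4375) = 3.7975.
Posterior log-odds = 1.3125, so posterior odds = exp(1.3125) = 3.7156.

Posterior odds ≈ 3.716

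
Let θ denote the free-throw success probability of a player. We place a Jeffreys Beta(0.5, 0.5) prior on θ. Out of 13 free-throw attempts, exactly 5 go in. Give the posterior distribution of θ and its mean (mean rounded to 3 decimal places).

Posterior: Beta(5.5, 8.5); mean ≈ 0.393

The binomial likelihood is conjugate to the Beta prior: with 5 successes and 8 failures, the posterior is Beta(0.5+5, 0.5+8) = Beta(5.5, 8.5).
Posterior mean = α/(α+β) = 5.5/14 = 0.393.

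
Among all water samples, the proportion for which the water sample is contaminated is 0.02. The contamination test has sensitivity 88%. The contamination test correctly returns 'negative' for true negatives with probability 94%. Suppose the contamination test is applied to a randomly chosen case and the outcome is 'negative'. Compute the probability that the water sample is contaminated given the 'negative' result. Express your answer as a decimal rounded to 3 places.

Write H for 'the water sample is contaminated'. Prior odds H:¬H = 0.02/0.98 = 0.020408. For the 'negative' outcome, the likelihood ratio is 0.12/0.94 = 0.12766.
Posterior odds = 0.020408 × 0.12766 = 0.0026053, so P(H|E) = 0.0026053/(1+0.0026053) = 0.003.

P(H | E) ≈ 0.003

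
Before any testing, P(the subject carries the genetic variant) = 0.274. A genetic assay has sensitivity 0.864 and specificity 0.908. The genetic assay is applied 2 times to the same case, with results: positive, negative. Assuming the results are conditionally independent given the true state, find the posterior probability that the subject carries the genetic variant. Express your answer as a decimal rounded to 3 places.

With H the event that the subject carries the genetic variant, the joint likelihood of the observed sequence is P(data|H) = 0.864·0.136 = 0.11750 and P(data|¬H) = 0.092·0.908 = 0.083536.
Bayes: P(H|data) = 0.274·0.11750 / (0.274·0.11750 + 0.726·0.083536) = 0.032196/0.092843 = 0.3468.

Posterior P(H) ≈ 0.347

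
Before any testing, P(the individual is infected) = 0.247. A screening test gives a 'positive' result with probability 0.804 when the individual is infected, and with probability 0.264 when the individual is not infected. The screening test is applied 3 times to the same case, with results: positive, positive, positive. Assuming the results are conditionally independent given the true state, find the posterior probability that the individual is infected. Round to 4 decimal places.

With H the event that the individual is infected, the joint likelihood of the observed sequence is P(data|H) = 0.804·0.804·0.804 = 0.51972 and P(data|¬H) = 0.264·0.264·0.264 = 0.018400.
Bayes: P(H|data) = 0.247·0.51972 / (0.247·0.51972 + 0.753·0.018400) = 0.12837/0.14223 = 0.9026.

Posterior P(H) ≈ 0.9026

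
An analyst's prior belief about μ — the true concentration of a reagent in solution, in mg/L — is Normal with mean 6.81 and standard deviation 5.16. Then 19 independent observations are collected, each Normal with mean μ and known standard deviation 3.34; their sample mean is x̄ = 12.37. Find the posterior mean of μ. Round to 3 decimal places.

Posterior mean ≈ 12.250

Prior precision 1/τ₀² = 1/5.16² = 0.0375578; data precision n/σ² = 19/3.34² = 1.70318.
Posterior precision = 0.0375578 + 1.70318 = 1.74074.
Posterior mean = (0.0375578·6.81 + 1.70318·12.37) / 1.74074 = 12.250.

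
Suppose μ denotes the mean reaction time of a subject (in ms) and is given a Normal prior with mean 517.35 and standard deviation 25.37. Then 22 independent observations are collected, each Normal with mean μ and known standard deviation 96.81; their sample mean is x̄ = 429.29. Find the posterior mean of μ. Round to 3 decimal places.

Posterior mean ≈ 464.362

With known σ, the Normal prior is conjugate. Weight on the data is w = (n/σ²)/(n/σ² + 1/τ₀²) = 0.00234737/(0.00234737+0.00155367) = 0.60173.
Posterior mean = w·x̄ + (1−w)·μ₀ = 0.60173·429.29 + 0.39827·517.35 = 464.362.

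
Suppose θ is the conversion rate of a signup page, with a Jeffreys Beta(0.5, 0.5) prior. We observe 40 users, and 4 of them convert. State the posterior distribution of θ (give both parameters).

Posterior: Beta(4.5, 36.5)

The binomial likelihood is conjugate to the Beta prior: with 4 successes and 36 failures, the posterior is Beta(0.5+4, 0.5+36) = Beta(4.5, 36.5).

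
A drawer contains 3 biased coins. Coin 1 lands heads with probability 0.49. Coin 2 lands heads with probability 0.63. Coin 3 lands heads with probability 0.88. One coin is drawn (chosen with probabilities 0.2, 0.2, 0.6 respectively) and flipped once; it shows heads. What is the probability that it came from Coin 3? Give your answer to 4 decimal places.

Posterior probability ≈ 0.7021

Tabulate prior·likelihood by source: [1] prior 0.2, lik 0.49, product 0.09800; [2] prior 0.2, lik 0.63, product 0.1260; [3] prior 0.6, lik 0.88, product 0.5280.
Normalizing constant = 0.75200; the posterior for Coin 3 is its product over the sum, 0.5280/0.75200 = 0.7021.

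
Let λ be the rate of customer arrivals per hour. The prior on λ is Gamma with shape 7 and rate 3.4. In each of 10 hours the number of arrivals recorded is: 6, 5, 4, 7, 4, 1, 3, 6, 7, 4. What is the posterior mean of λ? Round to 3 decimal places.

Posterior mean ≈ 4.030

Total count ∑xᵢ = 47 over n = 10 hours.
Gamma is conjugate to the Poisson likelihood: posterior is Gamma(shape = 7+47 = 54, rate = 3.4+10 = 13.4).
E[λ | data] = 54/13.4 = 4.030.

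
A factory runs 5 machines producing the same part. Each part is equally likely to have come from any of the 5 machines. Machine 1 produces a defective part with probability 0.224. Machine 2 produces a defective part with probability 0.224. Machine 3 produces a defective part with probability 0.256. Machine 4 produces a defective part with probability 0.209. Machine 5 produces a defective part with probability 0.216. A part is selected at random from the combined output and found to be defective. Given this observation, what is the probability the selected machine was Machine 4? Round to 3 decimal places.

Posterior probability ≈ 0.185

P(defective|M1) = 0.224; P(defective|M2) = 0.224; P(defective|M3) = 0.256; P(defective|M4) = 0.209; P(defective|M5) = 0.216.
Prior × likelihood for each source: 0.2·0.224=0.04480, 0.2·0.224=0.04480, 0.2·0.256=0.05120, 0.2·0.209=0.04180, 0.2·0.216=0.04320. Summing gives P(defective) = 0.22580.
P(Machine 4 | defective) = 0.04180 / 0.22580 = 0.185.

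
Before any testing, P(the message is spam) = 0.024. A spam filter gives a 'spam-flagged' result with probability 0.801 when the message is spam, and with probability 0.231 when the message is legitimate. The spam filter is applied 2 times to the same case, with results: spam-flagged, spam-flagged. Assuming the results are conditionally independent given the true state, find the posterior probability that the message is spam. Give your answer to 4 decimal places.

Posterior P(H) ≈ 0.2282

With H the event that the message is spam, the joint likelihood of the observed sequence is P(data|H) = 0.801·0.801 = 0.64160 and P(data|¬H) = 0.231·0.231 = 0.053361.
Bayes: P(H|data) = 0.024·0.64160 / (0.024·0.64160 + 0.976·0.053361) = 0.015398/0.067479 = 0.2282.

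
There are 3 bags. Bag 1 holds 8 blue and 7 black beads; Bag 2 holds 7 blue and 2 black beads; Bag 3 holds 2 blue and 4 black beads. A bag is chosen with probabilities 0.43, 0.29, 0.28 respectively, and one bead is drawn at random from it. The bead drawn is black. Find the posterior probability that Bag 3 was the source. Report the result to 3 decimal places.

Tabulate prior·likelihood by source: [1] prior 0.43, lik 0.4667, product 0.2007; [2] prior 0.29, lik 0.2222, product 0.06444; [3] prior 0.28, lik 0.6667, product 0.1867.
Normalizing constant = 0.45178; the posterior for Bag 3 is its product over the sum, 0.1867/0.45178 = 0.413.

Posterior probability ≈ 0.413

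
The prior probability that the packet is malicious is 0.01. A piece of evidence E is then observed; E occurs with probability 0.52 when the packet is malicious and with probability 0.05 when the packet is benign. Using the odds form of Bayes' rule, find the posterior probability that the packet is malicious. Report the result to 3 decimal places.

Posterior probability ≈ 0.095

Prior odds = 0.01/(1−0.01) = 0.010101. In log-odds, ln(0.010101) = -4.5951.
Add log likelihood ratio: ln(10.400) = 2.3418.
Posterior log-odds = -2.2533, so posterior odds = exp(-2.2533) = 0.10505. Converting, P(H|E) = 0.10505/1.1051 = 0.095.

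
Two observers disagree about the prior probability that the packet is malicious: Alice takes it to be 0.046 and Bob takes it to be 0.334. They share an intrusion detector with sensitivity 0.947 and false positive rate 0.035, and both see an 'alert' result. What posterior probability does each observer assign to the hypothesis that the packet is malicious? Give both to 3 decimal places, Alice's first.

The likelihood ratio for an 'alert' result is 0.947/0.035 = 27.057.
Alice: prior odds 0.046/0.954 = 0.048218; posterior odds 1.3046; posterior probability 0.566.
Bob: prior odds 0.334/0.666 = 0.50150; posterior odds 13.569; posterior probability 0.931.

Alice: 0.566; Bob: 0.931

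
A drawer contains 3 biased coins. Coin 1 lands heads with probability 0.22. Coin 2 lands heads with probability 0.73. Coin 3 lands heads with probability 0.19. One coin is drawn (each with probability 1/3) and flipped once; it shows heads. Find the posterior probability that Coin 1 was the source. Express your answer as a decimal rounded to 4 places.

Posterior probability ≈ 0.1930

P(heads|C1) = 0.22; P(heads|C2) = 0.73; P(heads|C3) = 0.19.
Prior × likelihood for each source: 0.333333·0.22=0.07333, 0.333333·0.73=0.2433, 0.333333·0.19=0.06333. Summing gives P(heads) = 0.38000.
P(Coin 1 | heads) = 0.07333 / 0.38000 = 0.1930.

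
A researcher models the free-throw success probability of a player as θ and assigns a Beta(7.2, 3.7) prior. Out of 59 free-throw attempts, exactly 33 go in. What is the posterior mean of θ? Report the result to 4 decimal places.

Posterior mean ≈ 0.5751

The binomial likelihood is conjugate to the Beta prior: with 33 successes and 26 failures, the posterior is Beta(7.2+33, 3.7+26) = Beta(40.2, 29.7).
E[θ | data] = 40.2/(40.2+29.7) = 0.5751.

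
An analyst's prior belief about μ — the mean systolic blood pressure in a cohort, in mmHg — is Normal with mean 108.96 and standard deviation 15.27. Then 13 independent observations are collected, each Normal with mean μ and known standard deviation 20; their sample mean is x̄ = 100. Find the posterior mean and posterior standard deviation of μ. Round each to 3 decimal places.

With known σ, the Normal prior is conjugate. Weight on the data is w = (n/σ²)/(n/σ² + 1/τ₀²) = 0.0325000/(0.0325000+0.00428866) = 0.88342.
Posterior mean = w·x̄ + (1−w)·μ₀ = 0.88342·100 + 0.11658·108.96 = 101.045. Posterior variance = 1/(0.0325000+0.00428866) = 27.1823, so SD = 5.214.

Posterior mean ≈ 101.045; posterior SD ≈ 5.214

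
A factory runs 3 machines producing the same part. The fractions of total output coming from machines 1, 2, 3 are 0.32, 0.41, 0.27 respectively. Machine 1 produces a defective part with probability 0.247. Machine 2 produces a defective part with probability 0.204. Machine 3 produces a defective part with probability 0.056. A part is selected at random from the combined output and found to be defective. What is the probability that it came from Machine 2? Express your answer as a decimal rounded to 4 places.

Posterior probability ≈ 0.4704

P(defective|M1) = 0.247; P(defective|M2) = 0.204; P(defective|M3) = 0.056.
Prior × likelihood for each source: 0.32·0.247=0.07904, 0.41·0.204=0.08364, 0.27·0.056=0.01512. Summing gives P(defective) = 0.17780.
P(Machine 2 | defective) = 0.08364 / 0.17780 = 0.4704.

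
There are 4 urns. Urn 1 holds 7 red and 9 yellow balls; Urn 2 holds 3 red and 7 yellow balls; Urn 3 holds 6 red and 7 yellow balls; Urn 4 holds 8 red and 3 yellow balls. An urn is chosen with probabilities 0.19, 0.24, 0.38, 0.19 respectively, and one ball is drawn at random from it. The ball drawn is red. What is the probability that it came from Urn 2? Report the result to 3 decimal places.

Tabulate prior·likelihood by source: [1] prior 0.19, lik 0.4375, product 0.08313; [2] prior 0.24, lik 0.3, product 0.07200; [3] prior 0.38, lik 0.4615, product 0.1754; [4] prior 0.19, lik 0.7273, product 0.1382.
Normalizing constant = 0.46869; the posterior for Urn 2 is its product over the sum, 0.07200/0.46869 = 0.154.

Posterior probability ≈ 0.154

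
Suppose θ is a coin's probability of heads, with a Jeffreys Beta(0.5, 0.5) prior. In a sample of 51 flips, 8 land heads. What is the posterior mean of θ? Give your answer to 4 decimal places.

The binomial likelihood is conjugate to the Beta prior: with 8 successes and 43 failures, the posterior is Beta(0.5+8, 0.5+43) = Beta(8.5, 43.5).
E[θ | data] = 8.5/(8.5+43.5) = 0.1635.

Posterior mean ≈ 0.1635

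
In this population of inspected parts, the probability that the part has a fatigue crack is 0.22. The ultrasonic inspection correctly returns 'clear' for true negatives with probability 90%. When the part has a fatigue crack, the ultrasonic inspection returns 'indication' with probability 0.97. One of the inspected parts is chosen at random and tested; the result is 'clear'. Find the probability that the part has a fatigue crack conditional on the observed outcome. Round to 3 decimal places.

Let H be the event that the part has a fatigue crack. P(H) = 0.22, so P(¬H) = 0.78. With E the 'clear' result, P(E|H) = 0.03 and P(E|¬H) = 0.9.
P(E) = 0.03·0.22 + 0.9·0.78 = 0.0066000 + 0.70200 = 0.70860.
By Bayes' theorem, P(H|E) = 0.0066000 / 0.70860 = 0.009.

P(H | E) ≈ 0.009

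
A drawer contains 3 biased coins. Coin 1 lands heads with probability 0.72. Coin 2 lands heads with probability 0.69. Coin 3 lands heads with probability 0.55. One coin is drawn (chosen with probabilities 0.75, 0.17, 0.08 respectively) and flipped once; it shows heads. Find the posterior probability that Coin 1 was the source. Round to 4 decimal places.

Posterior probability ≈ 0.7700

P(heads|C1) = 0.72; P(heads|C2) = 0.69; P(heads|C3) = 0.55.
Prior × likelihood for each source: 0.75·0.72=0.5400, 0.17·0.69=0.1173, 0.08·0.55=0.04400. Summing gives P(heads) = 0.70130.
P(Coin 1 | heads) = 0.5400 / 0.70130 = 0.7700.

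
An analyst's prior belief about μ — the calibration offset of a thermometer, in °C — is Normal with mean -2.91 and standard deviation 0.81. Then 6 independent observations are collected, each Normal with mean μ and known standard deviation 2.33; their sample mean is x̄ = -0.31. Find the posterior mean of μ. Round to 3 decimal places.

With known σ, the Normal prior is conjugate. Weight on the data is w = (n/σ²)/(n/σ² + 1/τ₀²) = 1.10520/(1.10520+1.52416) = 0.42033.
Posterior mean = w·x̄ + (1−w)·μ₀ = 0.42033·-0.31 + 0.57967·-2.91 = -1.817.

Posterior mean ≈ -1.817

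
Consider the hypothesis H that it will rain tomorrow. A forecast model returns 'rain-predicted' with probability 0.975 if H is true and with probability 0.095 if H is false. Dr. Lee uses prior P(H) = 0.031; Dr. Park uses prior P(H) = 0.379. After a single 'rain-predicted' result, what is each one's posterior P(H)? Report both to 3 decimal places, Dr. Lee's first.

Dr. Lee: 0.247; Dr. Park: 0.862

The likelihood ratio for a 'rain-predicted' result is 0.975/0.095 = 10.263.
Dr. Lee: prior odds 0.031/0.969 = 0.031992; posterior odds 0.32834; posterior probability 0.247.
Dr. Park: prior odds 0.379/0.621 = 0.61031; posterior odds 6.2637; posterior probability 0.862.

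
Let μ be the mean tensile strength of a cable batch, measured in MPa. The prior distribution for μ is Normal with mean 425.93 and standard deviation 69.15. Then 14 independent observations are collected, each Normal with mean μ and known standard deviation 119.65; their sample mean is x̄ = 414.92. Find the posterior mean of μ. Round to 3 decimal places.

Posterior mean ≈ 416.860

Prior precision 1/τ₀² = 1/69.15² = 0.00020913; data precision n/σ² = 14/119.65² = 0.00097792.
Posterior precision = 0.00020913 + 0.00097792 = 0.00118705.
Posterior mean = (0.00020913·425.93 + 0.00097792·414.92) / 0.00118705 = 416.860.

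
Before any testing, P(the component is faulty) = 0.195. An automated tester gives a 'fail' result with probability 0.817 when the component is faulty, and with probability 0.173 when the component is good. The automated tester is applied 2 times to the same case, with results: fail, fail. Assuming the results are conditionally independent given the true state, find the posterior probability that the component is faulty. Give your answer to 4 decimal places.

Posterior P(H) ≈ 0.8438

Let H be the event that the component is faulty; start with P(H) = 0.195. P('fail'|H) = 0.817, P('fail'|¬H) = 0.173.
Update on result 1 ('fail'): P(H) ← 0.817·0.1950 / (0.817·0.1950 + 0.173·0.8050) = 0.15931/0.29858 = 0.5336.
Update on result 2 ('fail'): P(H) ← 0.817·0.5336 / (0.817·0.5336 + 0.173·0.4664) = 0.43593/0.51662 = 0.8438.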